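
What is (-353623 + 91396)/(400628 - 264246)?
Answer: -262227/136382 ≈ -1.9227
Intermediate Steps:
(-353623 + 91396)/(400628 - 264246) = -262227/136382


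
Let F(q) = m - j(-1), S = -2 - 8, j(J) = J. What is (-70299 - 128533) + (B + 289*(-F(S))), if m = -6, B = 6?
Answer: -197381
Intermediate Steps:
S = -10
F(q) = -5 (F(q) = -6 - 1*(-1) = -6 + 1 = -5)
(-70299 - 128533) + (B + 289*(-F(S))) = (-70299 - 128533) + (6 + 289*(-1*(-5))) = -198832 + (6 + 289*5) = -198832 + (6 + 1445) = -198832 + 1451 = -197381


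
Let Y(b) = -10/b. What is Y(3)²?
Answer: 100/9 ≈ 11.111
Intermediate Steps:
Y(3)² = (-10/3)² = 100/9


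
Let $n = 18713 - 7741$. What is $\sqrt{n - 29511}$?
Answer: $i \sqrt{18539} \approx 136.16 i$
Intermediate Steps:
$n = 10972$ ($n = 18713 - 7741 = 10972$)
$\sqrt{n - 29511} = \sqrt{10972 - 29511} = \sqrt{-18539} = i \sqrt{18539}$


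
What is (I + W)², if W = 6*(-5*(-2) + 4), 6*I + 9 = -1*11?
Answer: 58564/9 ≈ 6507.1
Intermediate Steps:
I = -10/3 (I = -3/2 + (-1*11)/6 = -3/2 + (⅙)*(-11) = -3/2 - 11/6 = -10/3 ≈ -3.3333)
W = 84 (W = 6*(10 + 4) = 6*14 = 84)
(I + W)² = (-10/3 + 84)² = (242/3)² = 58564/9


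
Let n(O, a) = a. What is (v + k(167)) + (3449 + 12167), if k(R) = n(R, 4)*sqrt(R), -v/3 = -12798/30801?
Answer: 160342270/10267 + 4*sqrt(167) ≈ 15669.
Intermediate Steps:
v = 12798/10267 (v = -(-38394)/30801 = -3*(-4266/10267) = 12798/10267 ≈ 1.2465)
k(R) = 4*sqrt(R)
(v + k(167)) + (3449 + 12167) = (12798/10267 + 4*sqrt(167)) + (3449 + 12167) = (12798/10267 + 4*sqrt(167)) + 15616 = 160342270/10267 + 4*sqrt(167)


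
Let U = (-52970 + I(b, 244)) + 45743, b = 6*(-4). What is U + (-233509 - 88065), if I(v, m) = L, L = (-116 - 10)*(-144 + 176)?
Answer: -332833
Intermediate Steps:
L = -4032 (L = -126*32 = -4032)
b = -24
I(v, m) = -4032
U = -11259 (U = (-52970 - 4032) + 45743 = -57002 + 45743 = -11259)
U + (-233509 - 88065) = -11259 + (-233509 - 88065) = -11259 - 321574 = -332833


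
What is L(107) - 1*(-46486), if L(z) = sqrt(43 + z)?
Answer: 46486 + 5*sqrt(6) ≈ 46498.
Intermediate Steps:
L(107) - 1*(-46486) = sqrt(43 + 107) - 1*(-46486) = sqrt(150) + 46486 = 5*sqrt(6) + 46486 = 46486 + 5*sqrt(6)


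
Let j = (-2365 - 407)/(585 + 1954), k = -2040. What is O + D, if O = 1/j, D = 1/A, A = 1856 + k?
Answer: -117487/127512 ≈ -0.92138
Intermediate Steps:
j = -2772/2539 ≈ -1.0918
A = -184 (A = 1856 - 2040 = -184)
D = -1/184 (D = 1/(-184) = -1/184 ≈ -0.0054348)
O = -2539/2772 (O = 1/(-2772/2539) = -2539/2772 ≈ -0.91595)
O + D = -2539/2772 - 1/184 = -117487/127512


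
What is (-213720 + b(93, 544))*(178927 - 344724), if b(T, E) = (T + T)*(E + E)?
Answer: 1882127544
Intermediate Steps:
b(T, E) = 4*E*T (b(T, E) = (2*T)*(2*E) = 4*E*T)
(-213720 + b(93, 544))*(178927 - 344724) = (-213720 + 4*544*93)*(178927 - 344724) = (-213720 + 202368)*(-165797) = -11352*(-165797) = 1882127544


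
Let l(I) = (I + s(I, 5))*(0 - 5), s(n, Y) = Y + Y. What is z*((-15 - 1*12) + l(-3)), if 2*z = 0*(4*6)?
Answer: 0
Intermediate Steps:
s(n, Y) = 2*Y
z = 0 (z = (0*(4*6))/2 = (0*24)/2 = (1/2)*0 = 0)
l(I) = -50 - 5*I (l(I) = (I + 2*5)*(0 - 5) = (I + 10)*(-5) = (10 + I)*(-5) = -50 - 5*I)
z*((-15 - 1*12) + l(-3)) = 0*((-15 - 1*12) + (-50 - 5*(-3))) = 0*((-15 - 12) + (-50 + 15)) = 0*(-27 - 35) = 0*(-62) = 0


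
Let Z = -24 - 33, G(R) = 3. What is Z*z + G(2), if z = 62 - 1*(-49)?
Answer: -6324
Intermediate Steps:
Z = -57
z = 111 (z = 62 + 49 = 111)
Z*z + G(2) = -57*111 + 3 = -6327 + 3 = -6324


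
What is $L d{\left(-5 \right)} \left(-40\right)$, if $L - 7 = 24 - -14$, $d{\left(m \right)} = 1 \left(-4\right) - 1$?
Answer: $9000$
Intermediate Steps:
$d{\left(m \right)} = -5$ ($d{\left(m \right)} = -4 - 1 = -5$)
$L = 45$ ($L = 7 + \left(24 - -14\right) = 7 + \left(24 + 14\right) = 7 + 38 = 45$)
$L d{\left(-5 \right)} \left(-40\right) = 45 \left(-5\right) \left(-40\right) = \left(-225\right) \left(-40\right) = 9000$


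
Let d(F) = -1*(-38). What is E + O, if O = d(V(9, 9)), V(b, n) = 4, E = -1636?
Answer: -1598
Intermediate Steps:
d(F) = 38
O = 38
E + O = -1636 + 38 = -1598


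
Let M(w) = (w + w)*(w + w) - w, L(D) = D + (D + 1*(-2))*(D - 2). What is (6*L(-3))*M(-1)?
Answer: 660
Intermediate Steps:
L(D) = D + (-2 + D)**2 (L(D) = D + (D - 2)*(-2 + D) = D + (-2 + D)*(-2 + D) = D + (-2 + D)**2)
M(w) = -w + 4*w**2 (M(w) = (2*w)*(2*w) - w = 4*w**2 - w = -w + 4*w**2)
(6*L(-3))*M(-1) = (6*(-3 + (-2 - 3)**2))*(-(-1 + 4*(-1))) = (6*(-3 + (-5)**2))*(-(-1 - 4)) = (6*(-3 + 25))*(-1*(-5)) = (6*22)*5 = 132*5 = 660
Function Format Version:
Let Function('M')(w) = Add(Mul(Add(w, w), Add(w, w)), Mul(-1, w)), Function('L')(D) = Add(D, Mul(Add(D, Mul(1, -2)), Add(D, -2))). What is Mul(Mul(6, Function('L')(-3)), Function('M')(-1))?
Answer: 660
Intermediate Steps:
Function('L')(D) = Add(D, Pow(Add(-2, D), 2)) (Function('L')(D) = Add(D, Mul(Add(D, -2), Add(-2, D))) = Add(D, Mul(Add(-2, D), Add(-2, D))) = Add(D, Pow(Add(-2, D), 2)))
Function('M')(w) = Add(Mul(-1, w), Mul(4, Pow(w, 2))) (Function('M')(w) = Add(Mul(Mul(2, w), Mul(2, w)), Mul(-1, w)) = Add(Mul(4, Pow(w, 2)), Mul(-1, w)) = Add(Mul(-1, w), Mul(4, Pow(w, 2))))
Mul(Mul(6, Function('L')(-3)), Function('M')(-1)) = Mul(Mul(6, Add(-3, Pow(Add(-2, -3), 2))), Mul(-1, Add(-1, Mul(4, -1)))) = Mul(Mul(6, Add(-3, Pow(-5, 2))), Mul(-1, Add(-1, -4))) = Mul(Mul(6, Add(-3, 25)), Mul(-1, -5)) = Mul(Mul(6, 22), 5) = Mul(132, 5) = 660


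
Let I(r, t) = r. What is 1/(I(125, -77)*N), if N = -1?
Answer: -1/125 ≈ -0.0080000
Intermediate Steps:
1/(I(125, -77)*N) = 1/(125*(-1)) = 1/(-125) = -1/125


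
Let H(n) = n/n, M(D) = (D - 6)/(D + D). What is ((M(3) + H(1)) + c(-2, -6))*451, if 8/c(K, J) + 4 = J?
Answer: -1353/10 ≈ -135.30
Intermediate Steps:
c(K, J) = 8/(-4 + J)
M(D) = (-6 + D)/(2*D) (M(D) = (-6 + D)/((2*D)) = (-6 + D)*(1/(2*D)) = (-6 + D)/(2*D))
H(n) = 1
((M(3) + H(1)) + c(-2, -6))*451 = (((½)*(-6 + 3)/3 + 1) + 8/(-4 - 6))*451 = (((½)*(⅓)*(-3) + 1) + 8/(-10))*451 = ((-½ + 1) + 8*(-⅒))*451 = (½ - ⅘)*451 = -3/10*451 = -1353/10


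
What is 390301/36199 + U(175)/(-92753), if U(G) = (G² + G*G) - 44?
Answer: 33985992659/3357565847 ≈ 10.122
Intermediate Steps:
U(G) = -44 + 2*G² (U(G) = (G² + G²) - 44 = 2*G² - 44 = -44 + 2*G²)
390301/36199 + U(175)/(-92753) = 390301/36199 + (-44 + 2*175²)/(-92753) = 390301*(1/36199) + (-44 + 2*30625)*(-1/92753) = 390301/36199 + (-44 + 61250)*(-1/92753) = 390301/36199 + 61206*(-1/92753) = 390301/36199 - 61206/92753 = 33985992659/3357565847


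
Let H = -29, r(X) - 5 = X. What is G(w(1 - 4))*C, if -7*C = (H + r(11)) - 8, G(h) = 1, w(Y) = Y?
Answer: 3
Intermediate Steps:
r(X) = 5 + X
C = 3 (C = -((-29 + (5 + 11)) - 8)/7 = -((-29 + 16) - 8)/7 = -(-13 - 8)/7 = -1/7*(-21) = 3)
G(w(1 - 4))*C = 1*3 = 3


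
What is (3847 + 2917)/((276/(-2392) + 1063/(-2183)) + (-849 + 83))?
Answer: -383911112/43510815 ≈ -8.8233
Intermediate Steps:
(3847 + 2917)/((276/(-2392) + 1063/(-2183)) + (-849 + 83)) = 6764/((276*(-1/2392) + 1063*(-1/2183)) - 766) = 6764/((-3/26 - 1063/2183) - 766) = 6764/(-34187/56758 - 766) = 6764/(-43510815/56758) = 6764*(-56758/43510815) = -383911112/43510815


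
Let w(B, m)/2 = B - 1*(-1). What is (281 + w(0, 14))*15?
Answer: 4245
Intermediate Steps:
w(B, m) = 2 + 2*B (w(B, m) = 2*(B - 1*(-1)) = 2*(B + 1) = 2*(1 + B) = 2 + 2*B)
(281 + w(0, 14))*15 = (281 + (2 + 2*0))*15 = (281 + (2 + 0))*15 = (281 + 2)*15 = 283*15 = 4245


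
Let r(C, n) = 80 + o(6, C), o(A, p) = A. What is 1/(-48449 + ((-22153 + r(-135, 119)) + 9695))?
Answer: -1/60821 ≈ -1.6442e-5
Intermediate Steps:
r(C, n) = 86 (r(C, n) = 80 + 6 = 86)
1/(-48449 + ((-22153 + r(-135, 119)) + 9695)) = 1/(-48449 + ((-22153 + 86) + 9695)) = 1/(-48449 + (-22067 + 9695)) = 1/(-48449 - 12372) = 1/(-60821) = -1/60821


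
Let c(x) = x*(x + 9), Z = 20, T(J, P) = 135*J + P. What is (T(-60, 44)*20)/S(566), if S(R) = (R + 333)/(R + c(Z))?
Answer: -184643520/899 ≈ -2.0539e+5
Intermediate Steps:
T(J, P) = P + 135*J
c(x) = x*(9 + x)
S(R) = (333 + R)/(580 + R) (S(R) = (R + 333)/(R + 20*(9 + 20)) = (333 + R)/(R + 20*29) = (333 + R)/(R + 580) = (333 + R)/(580 + R))
(T(-60, 44)*20)/S(566) = ((44 + 135*(-60))*20)/(((333 + 566)/(580 + 566))) = ((44 - 8100)*20)/((899/1146)) = (-8056*20)/(((1/1146)*899)) = -161120/899/1146 = -161120*1146/899 = -184643520/899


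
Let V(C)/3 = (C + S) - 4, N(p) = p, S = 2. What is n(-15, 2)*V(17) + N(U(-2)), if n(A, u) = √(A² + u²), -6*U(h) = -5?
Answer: ⅚ + 45*√229 ≈ 681.81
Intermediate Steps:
U(h) = ⅚ (U(h) = -⅙*(-5) = ⅚)
V(C) = -6 + 3*C (V(C) = 3*((C + 2) - 4) = 3*((2 + C) - 4) = 3*(-2 + C) = -6 + 3*C)
n(-15, 2)*V(17) + N(U(-2)) = √((-15)² + 2²)*(-6 + 3*17) + ⅚ = √(225 + 4)*(-6 + 51) + ⅚ = √229*45 + ⅚ = 45*√229 + ⅚ = ⅚ + 45*√229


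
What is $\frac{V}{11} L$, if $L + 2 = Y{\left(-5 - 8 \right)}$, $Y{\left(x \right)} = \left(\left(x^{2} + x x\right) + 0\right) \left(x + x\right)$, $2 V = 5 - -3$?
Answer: $- \frac{35160}{11} \approx -3196.4$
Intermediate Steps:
$V = 4$ ($V = \frac{5 - -3}{2} = \frac{5 + 3}{2} = \frac{1}{2} \cdot 8 = 4$)
$Y{\left(x \right)} = 4 x^{3}$ ($Y{\left(x \right)} = \left(\left(x^{2} + x^{2}\right) + 0\right) 2 x = \left(2 x^{2} + 0\right) 2 x = 2 x^{2} \cdot 2 x = 4 x^{3}$)
$L = -8790$ ($L = -2 + 4 \left(-5 - 8\right)^{3} = -2 + 4 \left(-13\right)^{3} = -2 + 4 \left(-2197\right) = -2 - 8788 = -8790$)
$\frac{V}{11} L = \frac{4}{11} \left(-8790\right) = - \frac{35160}{11}$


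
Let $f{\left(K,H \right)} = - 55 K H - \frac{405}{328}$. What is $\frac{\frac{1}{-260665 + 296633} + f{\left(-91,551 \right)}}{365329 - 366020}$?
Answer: $- \frac{4066826384601}{1019009408} \approx -3991.0$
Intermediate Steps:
$f{\left(K,H \right)} = - \frac{405}{328} - 55 H K$ ($f{\left(K,H \right)} = - 55 H K - \frac{405}{328} = - \frac{405}{328} - 55 H K$)
$\frac{\frac{1}{-260665 + 296633} + f{\left(-91,551 \right)}}{365329 - 366020} = \frac{\frac{1}{-260665 + 296633} - \left(\frac{405}{328} + 30305 \left(-91\right)\right)}{365329 - 366020} = \frac{\frac{1}{35968} + \left(- \frac{405}{328} + 2757755\right)}{-691} = \left(\frac{1}{35968} + \frac{904543235}{328}\right) \left(- \frac{1}{691}\right) = \frac{4066826384601}{1474688} \left(- \frac{1}{691}\right) = - \frac{4066826384601}{1019009408}$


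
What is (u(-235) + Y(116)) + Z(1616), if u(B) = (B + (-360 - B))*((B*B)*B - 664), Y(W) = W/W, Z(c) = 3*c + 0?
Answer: 4672278889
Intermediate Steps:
Z(c) = 3*c
Y(W) = 1
u(B) = 239040 - 360*B³ (u(B) = -360*(B²*B - 664) = -360*(B³ - 664) = -360*(-664 + B³) = 239040 - 360*B³)
(u(-235) + Y(116)) + Z(1616) = ((239040 - 360*(-235)³) + 1) + 3*1616 = ((239040 - 360*(-12977875)) + 1) + 4848 = ((239040 + 4672035000) + 1) + 4848 = (4672274040 + 1) + 4848 = 4672274041 + 4848 = 4672278889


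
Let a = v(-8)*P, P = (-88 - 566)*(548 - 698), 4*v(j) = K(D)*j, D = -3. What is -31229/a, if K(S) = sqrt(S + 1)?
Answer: -31229*I*sqrt(2)/392400 ≈ -0.11255*I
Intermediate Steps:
K(S) = sqrt(1 + S)
v(j) = I*j*sqrt(2)/4 (v(j) = (sqrt(1 - 3)*j)/4 = (sqrt(-2)*j)/4 = ((I*sqrt(2))*j)/4 = (I*j*sqrt(2))/4 = I*j*sqrt(2)/4)
P = 98100 (P = -654*(-150) = 98100)
a = -196200*I*sqrt(2) (a = ((1/4)*I*(-8)*sqrt(2))*98100 = -2*I*sqrt(2)*98100 = -196200*I*sqrt(2) ≈ -2.7747e+5*I)
-31229/a = -31229*I*sqrt(2)/392400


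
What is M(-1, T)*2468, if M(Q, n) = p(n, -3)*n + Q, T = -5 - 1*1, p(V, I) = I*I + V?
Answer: -46892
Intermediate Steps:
p(V, I) = V + I² (p(V, I) = I² + V = V + I²)
T = -6 (T = -5 - 1 = -6)
M(Q, n) = Q + n*(9 + n) (M(Q, n) = (n + (-3)²)*n + Q = (n + 9)*n + Q = (9 + n)*n + Q = n*(9 + n) + Q = Q + n*(9 + n))
M(-1, T)*2468 = (-1 - 6*(9 - 6))*2468 = (-1 - 6*3)*2468 = (-1 - 18)*2468 = -19*2468 = -46892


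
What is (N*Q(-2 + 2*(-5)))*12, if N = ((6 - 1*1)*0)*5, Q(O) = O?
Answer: 0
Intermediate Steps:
N = 0 (N = ((6 - 1)*0)*5 = (5*0)*5 = 0*5 = 0)
(N*Q(-2 + 2*(-5)))*12 = (0*(-2 + 2*(-5)))*12 = (0*(-2 - 10))*12 = (0*(-12))*12 = 0*12 = 0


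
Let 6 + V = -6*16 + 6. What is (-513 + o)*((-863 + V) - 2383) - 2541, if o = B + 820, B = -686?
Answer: 1264077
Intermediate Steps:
V = -96 (V = -6 + (-6*16 + 6) = -6 + (-96 + 6) = -6 - 90 = -96)
o = 134 (o = -686 + 820 = 134)
(-513 + o)*((-863 + V) - 2383) - 2541 = (-513 + 134)*((-863 - 96) - 2383) - 2541 = -379*(-959 - 2383) - 2541 = -379*(-3342) - 2541 = 1266618 - 2541 = 1264077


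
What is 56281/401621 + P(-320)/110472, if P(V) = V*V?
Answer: 5917933129/5545984389 ≈ 1.0671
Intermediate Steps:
P(V) = V**2
56281/401621 + P(-320)/110472 = 56281/401621 + (-320)**2/110472 = 56281*(1/401621) + 102400*(1/110472) = 56281/401621 + 12800/13809 = 5917933129/5545984389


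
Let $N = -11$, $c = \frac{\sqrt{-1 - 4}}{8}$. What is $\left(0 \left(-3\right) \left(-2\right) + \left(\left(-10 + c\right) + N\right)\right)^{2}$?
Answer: $\frac{\left(168 - i \sqrt{5}\right)^{2}}{64} \approx 440.92 - 11.739 i$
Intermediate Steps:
$c = \frac{i \sqrt{5}}{8}$ ($c = \sqrt{-5} \cdot \frac{1}{8} = i \sqrt{5} \cdot \frac{1}{8} = \frac{i \sqrt{5}}{8} \approx 0.27951 i$)
$\left(0 \left(-3\right) \left(-2\right) + \left(\left(-10 + c\right) + N\right)\right)^{2} = \left(0 \left(-3\right) \left(-2\right) - \left(21 - \frac{i \sqrt{5}}{8}\right)\right)^{2} = \left(0 \left(-2\right) - \left(21 - \frac{i \sqrt{5}}{8}\right)\right)^{2} = \left(0 - \left(21 - \frac{i \sqrt{5}}{8}\right)\right)^{2} = \left(-21 + \frac{i \sqrt{5}}{8}\right)^{2}$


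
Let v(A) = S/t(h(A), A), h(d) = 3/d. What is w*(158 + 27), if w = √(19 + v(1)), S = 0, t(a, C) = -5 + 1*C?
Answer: 185*√19 ≈ 806.40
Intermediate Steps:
t(a, C) = -5 + C
v(A) = 0 (v(A) = 0/(-5 + A) = 0)
w = √19 (w = √(19 + 0) = √19 ≈ 4.3589)
w*(158 + 27) = √19*(158 + 27) = √19*185 = 185*√19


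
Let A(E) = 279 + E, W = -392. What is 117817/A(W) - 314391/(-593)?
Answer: -34339298/67009 ≈ -512.46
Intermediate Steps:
117817/A(W) - 314391/(-593) = 117817/(279 - 392) - 314391/(-593) = 117817/(-113) - 314391*(-1/593) = 117817*(-1/113) + 314391/593 = -117817/113 + 314391/593 = -34339298/67009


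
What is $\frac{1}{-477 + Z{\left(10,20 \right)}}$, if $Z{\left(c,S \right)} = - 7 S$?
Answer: $- \frac{1}{617} \approx -0.0016207$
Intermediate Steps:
$\frac{1}{-477 + Z{\left(10,20 \right)}} = \frac{1}{-477 - 140} = \frac{1}{-617} = - \frac{1}{617}$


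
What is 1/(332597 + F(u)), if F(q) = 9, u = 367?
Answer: 1/332606 ≈ 3.0066e-6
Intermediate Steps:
1/(332597 + F(u)) = 1/(332597 + 9) = 1/332606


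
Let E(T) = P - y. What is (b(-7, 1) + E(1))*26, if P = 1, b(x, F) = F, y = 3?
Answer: -26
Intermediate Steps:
E(T) = -2 (E(T) = 1 - 1*3 = 1 - 3 = -2)
(b(-7, 1) + E(1))*26 = (1 - 2)*26 = -1*26 = -26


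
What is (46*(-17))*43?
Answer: -33626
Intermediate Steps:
(46*(-17))*43 = -782*43 = -33626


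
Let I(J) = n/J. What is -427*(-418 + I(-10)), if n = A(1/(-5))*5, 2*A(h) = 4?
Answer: 178913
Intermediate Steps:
A(h) = 2 (A(h) = (½)*4 = 2)
n = 10 (n = 2*5 = 10)
I(J) = 10/J
-427*(-418 + I(-10)) = -427*(-418 + 10/(-10)) = -427*(-418 + 10*(-⅒)) = -427*(-418 - 1) = -427*(-419) = 178913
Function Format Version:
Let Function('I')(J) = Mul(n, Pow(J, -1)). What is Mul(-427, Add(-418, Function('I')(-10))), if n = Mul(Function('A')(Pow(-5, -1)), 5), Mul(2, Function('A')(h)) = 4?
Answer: 178913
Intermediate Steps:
Function('A')(h) = 2 (Function('A')(h) = Mul(Rational(1, 2), 4) = 2)
n = 10 (n = Mul(2, 5) = 10)
Function('I')(J) = Mul(10, Pow(J, -1))
Mul(-427, Add(-418, Function('I')(-10))) = Mul(-427, Add(-418, Mul(10, Pow(-10, -1)))) = Mul(-427, Add(-418, Mul(10, Rational(-1, 10)))) = Mul(-427, Add(-418, -1)) = Mul(-427, -419) = 178913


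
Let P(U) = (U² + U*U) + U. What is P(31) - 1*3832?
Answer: -1879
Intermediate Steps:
P(U) = U + 2*U² (P(U) = (U² + U²) + U = 2*U² + U = U + 2*U²)
P(31) - 1*3832 = 31*(1 + 2*31) - 1*3832 = 31*(1 + 62) - 3832 = 31*63 - 3832 = 1953 - 3832 = -1879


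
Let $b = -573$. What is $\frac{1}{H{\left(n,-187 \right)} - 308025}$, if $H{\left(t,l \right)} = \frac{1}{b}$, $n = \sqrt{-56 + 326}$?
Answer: $- \frac{573}{176498326} \approx -3.2465 \cdot 10^{-6}$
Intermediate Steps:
$n = 3 \sqrt{30}$ ($n = \sqrt{270} = 3 \sqrt{30} \approx 16.432$)
$H{\left(t,l \right)} = - \frac{1}{573}$ ($H{\left(t,l \right)} = \frac{1}{-573} = - \frac{1}{573}$)
$\frac{1}{H{\left(n,-187 \right)} - 308025} = \frac{1}{- \frac{1}{573} - 308025} = \frac{1}{- \frac{176498326}{573}} = - \frac{573}{176498326}$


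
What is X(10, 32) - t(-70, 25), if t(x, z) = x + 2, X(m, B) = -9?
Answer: 59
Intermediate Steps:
t(x, z) = 2 + x
X(10, 32) - t(-70, 25) = -9 - (2 - 70) = -9 - 1*(-68) = -9 + 68 = 59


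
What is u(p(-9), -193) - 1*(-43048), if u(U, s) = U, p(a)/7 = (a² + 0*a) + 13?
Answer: 43706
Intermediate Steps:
p(a) = 91 + 7*a² (p(a) = 7*((a² + 0*a) + 13) = 7*((a² + 0) + 13) = 7*(a² + 13) = 7*(13 + a²) = 91 + 7*a²)
u(p(-9), -193) - 1*(-43048) = (91 + 7*(-9)²) - 1*(-43048) = (91 + 7*81) + 43048 = (91 + 567) + 43048 = 658 + 43048 = 43706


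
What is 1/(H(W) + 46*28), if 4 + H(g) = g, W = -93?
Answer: 1/1191 ≈ 0.00083963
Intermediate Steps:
H(g) = -4 + g
1/(H(W) + 46*28) = 1/((-4 - 93) + 46*28) = 1/(-97 + 1288) = 1/1191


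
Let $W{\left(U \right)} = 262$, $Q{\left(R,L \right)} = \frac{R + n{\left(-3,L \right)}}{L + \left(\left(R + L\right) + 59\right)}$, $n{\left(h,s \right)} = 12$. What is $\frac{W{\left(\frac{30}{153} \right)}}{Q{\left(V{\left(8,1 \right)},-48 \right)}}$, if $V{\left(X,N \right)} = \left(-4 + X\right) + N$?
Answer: $- \frac{8384}{17} \approx -493.18$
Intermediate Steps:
$V{\left(X,N \right)} = -4 + N + X$
$Q{\left(R,L \right)} = \frac{12 + R}{59 + R + 2 L}$ ($Q{\left(R,L \right)} = \frac{R + 12}{L + \left(\left(R + L\right) + 59\right)} = \frac{12 + R}{L + \left(\left(L + R\right) + 59\right)} = \frac{12 + R}{L + \left(59 + L + R\right)} = \frac{12 + R}{59 + R + 2 L}$)
$\frac{W{\left(\frac{30}{153} \right)}}{Q{\left(V{\left(8,1 \right)},-48 \right)}} = \frac{262}{\frac{1}{59 + \left(-4 + 1 + 8\right) + 2 \left(-48\right)} \left(12 + \left(-4 + 1 + 8\right)\right)} = \frac{262}{\frac{1}{59 + 5 - 96} \left(12 + 5\right)} = \frac{262}{\frac{1}{-32} \cdot 17} = \frac{262}{\left(- \frac{1}{32}\right) 17} = \frac{262}{- \frac{17}{32}} = 262 \left(- \frac{32}{17}\right) = - \frac{8384}{17}$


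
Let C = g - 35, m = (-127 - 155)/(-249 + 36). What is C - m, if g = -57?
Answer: -6626/71 ≈ -93.324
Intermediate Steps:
m = 94/71 (m = -282/(-213) = -282*(-1/213) = 94/71 ≈ 1.3239)
C = -92 (C = -57 - 35 = -92)
C - m = -92 - 1*94/71 = -92 - 94/71 = -6626/71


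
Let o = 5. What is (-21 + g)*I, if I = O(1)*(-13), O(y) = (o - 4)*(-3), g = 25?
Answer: 156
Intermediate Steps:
O(y) = -3 (O(y) = (5 - 4)*(-3) = 1*(-3) = -3)
I = 39 (I = -3*(-13) = 39)
(-21 + g)*I = (-21 + 25)*39 = 4*39 = 156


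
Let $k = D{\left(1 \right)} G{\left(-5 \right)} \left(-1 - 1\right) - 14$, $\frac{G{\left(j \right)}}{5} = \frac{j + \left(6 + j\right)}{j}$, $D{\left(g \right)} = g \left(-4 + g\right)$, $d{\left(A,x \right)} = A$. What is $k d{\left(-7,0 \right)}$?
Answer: $-70$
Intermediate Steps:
$G{\left(j \right)} = \frac{5 \left(6 + 2 j\right)}{j}$ ($G{\left(j \right)} = 5 \frac{j + \left(6 + j\right)}{j} = 5 \frac{6 + 2 j}{j} = \frac{5 \left(6 + 2 j\right)}{j}$)
$k = 10$ ($k = 1 \left(-4 + 1\right) \left(10 + \frac{30}{-5}\right) \left(-1 - 1\right) - 14 = 1 \left(-3\right) \left(10 + 30 \left(- \frac{1}{5}\right)\right) \left(-2\right) - 14 = - 3 \left(10 - 6\right) \left(-2\right) - 14 = - 3 \cdot 4 \left(-2\right) - 14 = \left(-3\right) \left(-8\right) - 14 = 24 - 14 = 10$)
$k d{\left(-7,0 \right)} = 10 \left(-7\right) = -70$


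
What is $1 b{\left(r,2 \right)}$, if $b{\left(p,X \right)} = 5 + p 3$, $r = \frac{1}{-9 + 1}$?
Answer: $\frac{37}{8} \approx 4.625$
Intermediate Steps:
$r = - \frac{1}{8}$ ($r = \frac{1}{-8} = - \frac{1}{8} \approx -0.125$)
$b{\left(p,X \right)} = 5 + 3 p$
$1 b{\left(r,2 \right)} = 1 \left(5 + 3 \left(- \frac{1}{8}\right)\right) = 1 \left(5 - \frac{3}{8}\right) = 1 \cdot \frac{37}{8} = \frac{37}{8}$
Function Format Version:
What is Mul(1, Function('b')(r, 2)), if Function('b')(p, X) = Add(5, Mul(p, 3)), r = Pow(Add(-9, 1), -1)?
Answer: Rational(37, 8) ≈ 4.6250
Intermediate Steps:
r = Rational(-1, 8) (r = Pow(-8, -1) = Rational(-1, 8) ≈ -0.12500)
Function('b')(p, X) = Add(5, Mul(3, p))
Mul(1, Function('b')(r, 2)) = Mul(1, Add(5, Mul(3, Rational(-1, 8)))) = Mul(1, Add(5, Rational(-3, 8))) = Mul(1, Rational(37, 8)) = Rational(37, 8)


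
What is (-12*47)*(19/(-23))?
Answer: 10716/23 ≈ 465.91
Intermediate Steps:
(-12*47)*(19/(-23)) = -10716*(-1)/23 = -564*(-19/23) = 10716/23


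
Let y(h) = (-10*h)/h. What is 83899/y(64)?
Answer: -83899/10 ≈ -8389.9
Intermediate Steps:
y(h) = -10
83899/y(64) = 83899/(-10) = 83899*(-⅒) = -83899/10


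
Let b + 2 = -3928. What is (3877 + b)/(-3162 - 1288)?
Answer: 53/4450 ≈ 0.011910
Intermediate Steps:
b = -3930 (b = -2 - 3928 = -3930)
(3877 + b)/(-3162 - 1288) = (3877 - 3930)/(-3162 - 1288) = -53/(-4450) = -53*(-1/4450) = 53/4450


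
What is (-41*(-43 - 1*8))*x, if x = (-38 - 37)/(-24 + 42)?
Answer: -17425/2 ≈ -8712.5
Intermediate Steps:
x = -25/6 (x = -75/18 = -75*1/18 = -25/6 ≈ -4.1667)
(-41*(-43 - 1*8))*x = -41*(-43 - 1*8)*(-25/6) = -41*(-43 - 8)*(-25/6) = -41*(-51)*(-25/6) = 2091*(-25/6) = -17425/2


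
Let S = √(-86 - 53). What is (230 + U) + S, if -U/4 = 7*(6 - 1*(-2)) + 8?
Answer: -26 + I*√139 ≈ -26.0 + 11.79*I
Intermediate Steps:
S = I*√139 (S = √(-139) = I*√139 ≈ 11.79*I)
U = -256 (U = -4*(7*(6 - 1*(-2)) + 8) = -4*(7*(6 + 2) + 8) = -4*(7*8 + 8) = -4*(56 + 8) = -4*64 = -256)
(230 + U) + S = (230 - 256) + I*√139 = -26 + I*√139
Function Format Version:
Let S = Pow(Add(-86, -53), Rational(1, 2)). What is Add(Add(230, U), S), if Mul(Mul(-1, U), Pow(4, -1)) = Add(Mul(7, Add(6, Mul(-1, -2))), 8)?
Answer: Add(-26, Mul(I, Pow(139, Rational(1, 2)))) ≈ Add(-26.000, Mul(11.790, I))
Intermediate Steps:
S = Mul(I, Pow(139, Rational(1, 2))) (S = Pow(-139, Rational(1, 2)) = Mul(I, Pow(139, Rational(1, 2))) ≈ Mul(11.790, I))
U = -256 (U = Mul(-4, Add(Mul(7, Add(6, Mul(-1, -2))), 8)) = Mul(-4, Add(Mul(7, Add(6, 2)), 8)) = Mul(-4, Add(Mul(7, 8), 8)) = Mul(-4, Add(56, 8)) = Mul(-4, 64) = -256)
Add(Add(230, U), S) = Add(Add(230, -256), Mul(I, Pow(139, Rational(1, 2)))) = Add(-26, Mul(I, Pow(139, Rational(1, 2))))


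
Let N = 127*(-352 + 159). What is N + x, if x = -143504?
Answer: -168015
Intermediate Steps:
N = -24511 (N = 127*(-193) = -24511)
N + x = -24511 - 143504 = -168015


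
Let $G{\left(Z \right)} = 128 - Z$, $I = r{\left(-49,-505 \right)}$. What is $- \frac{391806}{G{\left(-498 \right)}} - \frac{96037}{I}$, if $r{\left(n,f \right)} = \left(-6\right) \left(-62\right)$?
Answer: $- \frac{102935497}{116436} \approx -884.05$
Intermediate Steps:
$r{\left(n,f \right)} = 372$
$I = 372$
$- \frac{391806}{G{\left(-498 \right)}} - \frac{96037}{I} = - \frac{391806}{128 - -498} - \frac{96037}{372} = - \frac{391806}{128 + 498} - \frac{96037}{372} = - \frac{391806}{626} - \frac{96037}{372} = \left(-391806\right) \frac{1}{626} - \frac{96037}{372} = - \frac{195903}{313} - \frac{96037}{372} = - \frac{102935497}{116436}$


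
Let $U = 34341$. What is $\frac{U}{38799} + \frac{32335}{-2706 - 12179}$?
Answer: $- \frac{49559992}{38501541} \approx -1.2872$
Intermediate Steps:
$\frac{U}{38799} + \frac{32335}{-2706 - 12179} = \frac{34341}{38799} + \frac{32335}{-2706 - 12179} = 34341 \cdot \frac{1}{38799} + \frac{32335}{-2706 - 12179} = \frac{11447}{12933} + \frac{32335}{-14885} = \frac{11447}{12933} + 32335 \left(- \frac{1}{14885}\right) = \frac{11447}{12933} - \frac{6467}{2977} = - \frac{49559992}{38501541}$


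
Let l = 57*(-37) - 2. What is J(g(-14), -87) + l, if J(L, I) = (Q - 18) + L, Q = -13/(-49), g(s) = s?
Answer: -104994/49 ≈ -2142.7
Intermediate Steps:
Q = 13/49 (Q = -13*(-1/49) = 13/49 ≈ 0.26531)
l = -2111 (l = -2109 - 2 = -2111)
J(L, I) = -869/49 + L (J(L, I) = (13/49 - 18) + L = -869/49 + L)
J(g(-14), -87) + l = (-869/49 - 14) - 2111 = -1555/49 - 2111 = -104994/49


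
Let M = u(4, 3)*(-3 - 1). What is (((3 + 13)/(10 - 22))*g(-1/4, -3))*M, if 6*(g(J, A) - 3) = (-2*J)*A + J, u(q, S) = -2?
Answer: -260/9 ≈ -28.889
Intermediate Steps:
g(J, A) = 3 + J/6 - A*J/3 (g(J, A) = 3 + ((-2*J)*A + J)/6 = 3 + (-2*A*J + J)/6 = 3 + (J - 2*A*J)/6 = 3 + (J/6 - A*J/3) = 3 + J/6 - A*J/3)
M = 8 (M = -2*(-3 - 1) = -2*(-4) = 8)
(((3 + 13)/(10 - 22))*g(-1/4, -3))*M = (((3 + 13)/(10 - 22))*(3 + (-1/4)/6 - 1/3*(-3)*(-1/4)))*8 = ((16/(-12))*(3 + (-1*1/4)/6 - 1/3*(-3)*(-1*1/4)))*8 = ((16*(-1/12))*(3 + (1/6)*(-1/4) - 1/3*(-3)*(-1/4)))*8 = -4*(3 - 1/24 - 1/4)/3*8 = -4/3*65/24*8 = -65/18*8 = -260/9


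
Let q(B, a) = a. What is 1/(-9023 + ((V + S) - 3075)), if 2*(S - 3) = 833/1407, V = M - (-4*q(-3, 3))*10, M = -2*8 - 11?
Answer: -402/4824685 ≈ -8.3321e-5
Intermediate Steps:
M = -27 (M = -16 - 11 = -27)
V = 93 (V = -27 - (-4*3)*10 = -27 - (-12)*10 = -27 - 1*(-120) = -27 + 120 = 93)
S = 1325/402 (S = 3 + (833/1407)/2 = 3 + (833*(1/1407))/2 = 3 + (½)*(119/201) = 3 + 119/402 = 1325/402 ≈ 3.2960)
1/(-9023 + ((V + S) - 3075)) = 1/(-9023 + ((93 + 1325/402) - 3075)) = 1/(-9023 + (38711/402 - 3075)) = 1/(-9023 - 1197439/402) = 1/(-4824685/402) = -402/4824685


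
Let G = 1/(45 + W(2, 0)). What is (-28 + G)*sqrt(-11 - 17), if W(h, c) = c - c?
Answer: -2518*I*sqrt(7)/45 ≈ -148.04*I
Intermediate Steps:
W(h, c) = 0
G = 1/45 (G = 1/(45 + 0) = 1/45 ≈ 0.022222)
(-28 + G)*sqrt(-11 - 17) = (-28 + 1/45)*sqrt(-11 - 17) = -2518*I*sqrt(7)/45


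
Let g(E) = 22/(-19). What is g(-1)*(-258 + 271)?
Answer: -286/19 ≈ -15.053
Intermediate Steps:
g(E) = -22/19 (g(E) = 22*(-1/19) = -22/19)
g(-1)*(-258 + 271) = -22*(-258 + 271)/19 = -22/19*13 = -286/19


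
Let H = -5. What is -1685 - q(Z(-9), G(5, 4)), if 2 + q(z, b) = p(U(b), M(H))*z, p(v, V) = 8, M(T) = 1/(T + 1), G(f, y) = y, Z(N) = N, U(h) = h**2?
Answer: -1611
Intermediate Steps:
M(T) = 1/(1 + T)
q(z, b) = -2 + 8*z
-1685 - q(Z(-9), G(5, 4)) = -1685 - (-2 + 8*(-9)) = -1685 - (-2 - 72) = -1685 - 1*(-74) = -1685 + 74 = -1611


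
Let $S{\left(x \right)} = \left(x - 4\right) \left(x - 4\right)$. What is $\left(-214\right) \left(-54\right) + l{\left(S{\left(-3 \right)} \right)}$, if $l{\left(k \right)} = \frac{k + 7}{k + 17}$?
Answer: $\frac{381376}{33} \approx 11557.0$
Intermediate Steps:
$S{\left(x \right)} = \left(-4 + x\right)^{2}$ ($S{\left(x \right)} = \left(-4 + x\right) \left(-4 + x\right) = \left(-4 + x\right)^{2}$)
$l{\left(k \right)} = \frac{7 + k}{17 + k}$
$\left(-214\right) \left(-54\right) + l{\left(S{\left(-3 \right)} \right)} = \left(-214\right) \left(-54\right) + \frac{7 + \left(-4 - 3\right)^{2}}{17 + \left(-4 - 3\right)^{2}} = 11556 + \frac{7 + \left(-7\right)^{2}}{17 + \left(-7\right)^{2}} = 11556 + \frac{7 + 49}{17 + 49} = 11556 + \frac{1}{66} \cdot 56 = 11556 + \frac{28}{33} = \frac{381376}{33}$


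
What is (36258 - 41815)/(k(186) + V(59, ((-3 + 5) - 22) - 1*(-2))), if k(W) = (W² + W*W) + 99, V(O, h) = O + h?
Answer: -5557/69332 ≈ -0.080151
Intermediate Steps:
k(W) = 99 + 2*W² (k(W) = (W² + W²) + 99 = 2*W² + 99 = 99 + 2*W²)
(36258 - 41815)/(k(186) + V(59, ((-3 + 5) - 22) - 1*(-2))) = (36258 - 41815)/((99 + 2*186²) + (59 + (((-3 + 5) - 22) - 1*(-2)))) = -5557/((99 + 2*34596) + (59 + ((2 - 22) + 2))) = -5557/((99 + 69192) + (59 + (-20 + 2))) = -5557/(69291 + (59 - 18)) = -5557/(69291 + 41) = -5557/69332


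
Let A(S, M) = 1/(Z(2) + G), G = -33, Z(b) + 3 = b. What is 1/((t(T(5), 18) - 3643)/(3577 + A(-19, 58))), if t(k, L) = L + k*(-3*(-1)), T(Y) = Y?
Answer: -121617/122740 ≈ -0.99085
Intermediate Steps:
Z(b) = -3 + b
A(S, M) = -1/34 (A(S, M) = 1/((-3 + 2) - 33) = 1/(-1 - 33) = 1/(-34) = -1/34)
t(k, L) = L + 3*k (t(k, L) = L + k*3 = L + 3*k)
1/((t(T(5), 18) - 3643)/(3577 + A(-19, 58))) = 1/(((18 + 3*5) - 3643)/(3577 - 1/34)) = 1/(((18 + 15) - 3643)/(121617/34)) = 1/((33 - 3643)*(34/121617)) = 1/(-3610*34/121617) = 1/(-122740/121617) = -121617/122740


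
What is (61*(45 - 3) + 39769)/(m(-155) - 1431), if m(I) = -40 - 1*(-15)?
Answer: -42331/1456 ≈ -29.073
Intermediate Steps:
m(I) = -25 (m(I) = -40 + 15 = -25)
(61*(45 - 3) + 39769)/(m(-155) - 1431) = (61*(45 - 3) + 39769)/(-25 - 1431) = (61*42 + 39769)/(-1456) = (2562 + 39769)*(-1/1456) = 42331*(-1/1456) = -42331/1456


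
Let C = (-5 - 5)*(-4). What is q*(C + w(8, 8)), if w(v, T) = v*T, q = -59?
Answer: -6136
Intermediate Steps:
C = 40 (C = -10*(-4) = 40)
w(v, T) = T*v
q*(C + w(8, 8)) = -59*(40 + 8*8) = -59*(40 + 64) = -59*104 = -6136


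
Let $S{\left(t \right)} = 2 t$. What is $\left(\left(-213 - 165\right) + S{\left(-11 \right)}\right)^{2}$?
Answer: $160000$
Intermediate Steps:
$\left(\left(-213 - 165\right) + S{\left(-11 \right)}\right)^{2} = \left(\left(-213 - 165\right) + 2 \left(-11\right)\right)^{2} = \left(-378 - 22\right)^{2} = \left(-400\right)^{2} = 160000$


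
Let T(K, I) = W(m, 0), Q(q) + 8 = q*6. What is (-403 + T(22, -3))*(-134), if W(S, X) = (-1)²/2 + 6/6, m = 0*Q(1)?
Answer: 53801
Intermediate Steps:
Q(q) = -8 + 6*q (Q(q) = -8 + q*6 = -8 + 6*q)
m = 0 (m = 0*(-8 + 6*1) = 0*(-8 + 6) = 0*(-2) = 0)
W(S, X) = 3/2 (W(S, X) = 1*(½) + 6*(⅙) = ½ + 1 = 3/2)
T(K, I) = 3/2
(-403 + T(22, -3))*(-134) = (-403 + 3/2)*(-134) = -803/2*(-134) = 53801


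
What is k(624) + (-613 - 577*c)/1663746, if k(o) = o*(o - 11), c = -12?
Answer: 636402816263/1663746 ≈ 3.8251e+5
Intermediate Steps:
k(o) = o*(-11 + o)
k(624) + (-613 - 577*c)/1663746 = 624*(-11 + 624) + (-613 - 577*(-12))/1663746 = 624*613 + (-613 + 6924)*(1/1663746) = 382512 + 6311*(1/1663746) = 382512 + 6311/1663746 = 636402816263/1663746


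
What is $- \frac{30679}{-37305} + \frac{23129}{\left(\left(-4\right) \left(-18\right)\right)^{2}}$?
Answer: $\frac{113540809}{21487680} \approx 5.284$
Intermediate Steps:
$- \frac{30679}{-37305} + \frac{23129}{\left(\left(-4\right) \left(-18\right)\right)^{2}} = \left(-30679\right) \left(- \frac{1}{37305}\right) + \frac{23129}{72^{2}} = \frac{30679}{37305} + \frac{23129}{5184} = \frac{113540809}{21487680}$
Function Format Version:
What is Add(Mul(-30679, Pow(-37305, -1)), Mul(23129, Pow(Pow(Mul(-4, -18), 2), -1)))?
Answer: Rational(113540809, 21487680) ≈ 5.2840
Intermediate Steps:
Add(Mul(-30679, Pow(-37305, -1)), Mul(23129, Pow(Pow(Mul(-4, -18), 2), -1))) = Add(Mul(-30679, Rational(-1, 37305)), Mul(23129, Pow(Pow(72, 2), -1))) = Add(Rational(30679, 37305), Mul(23129, Pow(5184, -1))) = Add(Rational(30679, 37305), Mul(23129, Rational(1, 5184))) = Add(Rational(30679, 37305), Rational(23129, 5184)) = Rational(113540809, 21487680)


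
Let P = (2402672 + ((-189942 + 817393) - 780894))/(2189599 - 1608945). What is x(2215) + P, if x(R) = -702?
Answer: -405369879/580654 ≈ -698.13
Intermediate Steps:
P = 2249229/580654 (P = (2402672 + (627451 - 780894))/580654 = (2402672 - 153443)*(1/580654) = 2249229*(1/580654) = 2249229/580654 ≈ 3.8736)
x(2215) + P = -702 + 2249229/580654 = -405369879/580654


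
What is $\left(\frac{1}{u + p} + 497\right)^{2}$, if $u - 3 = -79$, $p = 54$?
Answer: $\frac{119530489}{484} \approx 2.4696 \cdot 10^{5}$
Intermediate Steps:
$u = -76$ ($u = 3 - 79 = -76$)
$\left(\frac{1}{u + p} + 497\right)^{2} = \left(\frac{1}{-76 + 54} + 497\right)^{2} = \left(\frac{1}{-22} + 497\right)^{2} = \left(- \frac{1}{22} + 497\right)^{2} = \left(\frac{10933}{22}\right)^{2} = \frac{119530489}{484}$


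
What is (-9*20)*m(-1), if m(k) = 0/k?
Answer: 0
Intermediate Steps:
m(k) = 0
(-9*20)*m(-1) = -9*20*0 = -180*0 = 0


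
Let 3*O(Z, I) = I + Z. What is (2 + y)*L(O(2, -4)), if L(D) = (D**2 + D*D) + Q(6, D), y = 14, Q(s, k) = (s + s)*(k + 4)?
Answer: 5888/9 ≈ 654.22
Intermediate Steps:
Q(s, k) = 2*s*(4 + k) (Q(s, k) = (2*s)*(4 + k) = 2*s*(4 + k))
O(Z, I) = I/3 + Z/3 (O(Z, I) = (I + Z)/3 = I/3 + Z/3)
L(D) = 48 + 2*D**2 + 12*D (L(D) = (D**2 + D*D) + 2*6*(4 + D) = (D**2 + D**2) + (48 + 12*D) = 2*D**2 + (48 + 12*D) = 48 + 2*D**2 + 12*D)
(2 + y)*L(O(2, -4)) = (2 + 14)*(48 + 2*((1/3)*(-4) + (1/3)*2)**2 + 12*((1/3)*(-4) + (1/3)*2)) = 16*(48 + 2*(-4/3 + 2/3)**2 + 12*(-4/3 + 2/3)) = 16*(48 + 2*(-2/3)**2 + 12*(-2/3)) = 16*(48 + 2*(4/9) - 8) = 16*(48 + 8/9 - 8) = 16*(368/9) = 5888/9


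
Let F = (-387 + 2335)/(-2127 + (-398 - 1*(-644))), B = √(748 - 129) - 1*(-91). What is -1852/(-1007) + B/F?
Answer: -168761501/1961636 - 1881*√619/1948 ≈ -110.05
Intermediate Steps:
B = 91 + √619 (B = √619 + 91 = 91 + √619 ≈ 115.88)
F = -1948/1881 (F = 1948/(-2127 + (-398 + 644)) = 1948/(-2127 + 246) = 1948/(-1881) = 1948*(-1/1881) = -1948/1881 ≈ -1.0356)
-1852/(-1007) + B/F = -1852/(-1007) + (91 + √619)/(-1948/1881) = -1852*(-1/1007) + (91 + √619)*(-1881/1948) = 1852/1007 + (-171171/1948 - 1881*√619/1948) = -168761501/1961636 - 1881*√619/1948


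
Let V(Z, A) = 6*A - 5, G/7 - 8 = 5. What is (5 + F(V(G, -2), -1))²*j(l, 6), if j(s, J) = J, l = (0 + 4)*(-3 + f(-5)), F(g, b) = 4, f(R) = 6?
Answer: 486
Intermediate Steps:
G = 91 (G = 56 + 7*5 = 56 + 35 = 91)
V(Z, A) = -5 + 6*A
l = 12 (l = (0 + 4)*(-3 + 6) = 4*3 = 12)
(5 + F(V(G, -2), -1))²*j(l, 6) = (5 + 4)²*6 = 9²*6 = 81*6 = 486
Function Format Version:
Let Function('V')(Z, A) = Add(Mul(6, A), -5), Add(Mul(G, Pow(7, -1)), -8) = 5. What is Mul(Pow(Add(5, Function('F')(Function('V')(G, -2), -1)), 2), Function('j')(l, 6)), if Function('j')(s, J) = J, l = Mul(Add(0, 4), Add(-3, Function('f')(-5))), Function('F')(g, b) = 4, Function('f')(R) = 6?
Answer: 486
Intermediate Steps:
G = 91 (G = Add(56, Mul(7, 5)) = Add(56, 35) = 91)
Function('V')(Z, A) = Add(-5, Mul(6, A))
l = 12 (l = Mul(Add(0, 4), Add(-3, 6)) = Mul(4, 3) = 12)
Mul(Pow(Add(5, Function('F')(Function('V')(G, -2), -1)), 2), Function('j')(l, 6)) = Mul(Pow(Add(5, 4), 2), 6) = Mul(Pow(9, 2), 6) = Mul(81, 6) = 486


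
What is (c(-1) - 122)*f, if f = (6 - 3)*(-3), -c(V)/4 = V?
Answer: 1062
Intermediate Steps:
c(V) = -4*V
f = -9 (f = 3*(-3) = -9)
(c(-1) - 122)*f = (-4*(-1) - 122)*(-9) = (4 - 122)*(-9) = -118*(-9) = 1062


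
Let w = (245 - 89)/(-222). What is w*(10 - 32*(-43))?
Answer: -36036/37 ≈ -973.95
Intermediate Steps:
w = -26/37 (w = 156*(-1/222) = -26/37 ≈ -0.70270)
w*(10 - 32*(-43)) = -26*(10 - 32*(-43))/37 = -26*(10 + 1376)/37 = -26/37*1386 = -36036/37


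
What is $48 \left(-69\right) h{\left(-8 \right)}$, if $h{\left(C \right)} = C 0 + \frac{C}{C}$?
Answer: $-3312$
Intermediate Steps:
$h{\left(C \right)} = 1$ ($h{\left(C \right)} = 0 + 1 = 1$)
$48 \left(-69\right) h{\left(-8 \right)} = 48 \left(-69\right) 1 = \left(-3312\right) 1 = -3312$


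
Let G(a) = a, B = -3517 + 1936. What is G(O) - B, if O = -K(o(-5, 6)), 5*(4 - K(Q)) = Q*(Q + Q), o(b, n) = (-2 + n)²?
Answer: 8397/5 ≈ 1679.4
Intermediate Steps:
B = -1581
K(Q) = 4 - 2*Q²/5 (K(Q) = 4 - Q*(Q + Q)/5 = 4 - Q*2*Q/5 = 4 - 2*Q²/5)
O = 492/5 (O = -(4 - 2*(-2 + 6)⁴/5) = -(4 - 2*(4²)²/5) = -(4 - ⅖*16²) = -(4 - ⅖*256) = -(4 - 512/5) = -1*(-492/5) = 492/5 ≈ 98.400)
G(O) - B = 492/5 - 1*(-1581) = 492/5 + 1581 = 8397/5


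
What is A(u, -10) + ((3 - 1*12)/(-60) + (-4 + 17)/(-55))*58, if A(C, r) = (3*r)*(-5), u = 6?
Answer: 15949/110 ≈ 144.99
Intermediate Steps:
A(C, r) = -15*r
A(u, -10) + ((3 - 1*12)/(-60) + (-4 + 17)/(-55))*58 = -15*(-10) + ((3 - 1*12)/(-60) + (-4 + 17)/(-55))*58 = 150 + ((3 - 12)*(-1/60) + 13*(-1/55))*58 = 150 + (-9*(-1/60) - 13/55)*58 = 150 + (3/20 - 13/55)*58 = 150 - 19/220*58 = 150 - 551/110 = 15949/110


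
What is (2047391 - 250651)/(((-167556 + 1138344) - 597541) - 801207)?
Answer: -89837/21398 ≈ -4.1984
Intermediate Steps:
(2047391 - 250651)/(((-167556 + 1138344) - 597541) - 801207) = 1796740/((970788 - 597541) - 801207) = 1796740/(373247 - 801207) = 1796740/(-427960) = 1796740*(-1/427960) = -89837/21398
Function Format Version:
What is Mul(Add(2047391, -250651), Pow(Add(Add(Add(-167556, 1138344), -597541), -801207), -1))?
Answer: Rational(-89837, 21398) ≈ -4.1984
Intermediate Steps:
Mul(Add(2047391, -250651), Pow(Add(Add(Add(-167556, 1138344), -597541), -801207), -1)) = Mul(1796740, Pow(Add(Add(970788, -597541), -801207), -1)) = Mul(1796740, Pow(Add(373247, -801207), -1)) = Mul(1796740, Pow(-427960, -1)) = Mul(1796740, Rational(-1, 427960)) = Rational(-89837, 21398)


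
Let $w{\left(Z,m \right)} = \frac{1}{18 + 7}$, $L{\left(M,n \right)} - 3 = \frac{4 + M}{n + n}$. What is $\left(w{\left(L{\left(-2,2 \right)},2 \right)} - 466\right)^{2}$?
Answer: $\frac{135699201}{625} \approx 2.1712 \cdot 10^{5}$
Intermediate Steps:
$L{\left(M,n \right)} = 3 + \frac{4 + M}{2 n}$ ($L{\left(M,n \right)} = 3 + \frac{4 + M}{n + n} = 3 + \frac{4 + M}{2 n}$)
$w{\left(Z,m \right)} = \frac{1}{25}$
$\left(w{\left(L{\left(-2,2 \right)},2 \right)} - 466\right)^{2} = \left(\frac{1}{25} - 466\right)^{2} = \left(- \frac{11649}{25}\right)^{2} = \frac{135699201}{625}$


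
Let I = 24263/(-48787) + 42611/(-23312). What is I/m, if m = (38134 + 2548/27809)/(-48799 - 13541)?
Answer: 127347455036405105/33502708978927416 ≈ 3.8011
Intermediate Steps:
I = -2644481913/1137322544 (I = 24263*(-1/48787) + 42611*(-1/23312) = -24263/48787 - 42611/23312 = -2644481913/1137322544 ≈ -2.3252)
m = -176745159/288935510 (m = (38134 + 2548*(1/27809))/(-62340) = (38134 + 2548/27809)*(-1/62340) = (1060470954/27809)*(-1/62340) = -176745159/288935510 ≈ -0.61171)
I/m = -2644481913/(1137322544*(-176745159/288935510)) = -2644481913/1137322544*(-288935510/176745159) = 127347455036405105/33502708978927416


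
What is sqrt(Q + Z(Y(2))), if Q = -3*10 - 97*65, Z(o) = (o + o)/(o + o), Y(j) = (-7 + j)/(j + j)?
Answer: I*sqrt(6334) ≈ 79.586*I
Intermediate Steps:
Y(j) = (-7 + j)/(2*j) (Y(j) = (-7 + j)/((2*j)) = (-7 + j)*(1/(2*j)) = (-7 + j)/(2*j))
Z(o) = 1 (Z(o) = (2*o)/((2*o)) = (2*o)*(1/(2*o)) = 1)
Q = -6335 (Q = -30 - 6305 = -6335)
sqrt(Q + Z(Y(2))) = sqrt(-6335 + 1) = sqrt(-6334) = I*sqrt(6334)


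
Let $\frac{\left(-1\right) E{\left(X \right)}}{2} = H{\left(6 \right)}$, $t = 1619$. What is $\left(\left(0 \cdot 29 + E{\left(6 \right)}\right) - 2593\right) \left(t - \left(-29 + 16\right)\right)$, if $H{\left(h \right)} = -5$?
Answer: $-4215456$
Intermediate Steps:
$E{\left(X \right)} = 10$ ($E{\left(X \right)} = \left(-2\right) \left(-5\right) = 10$)
$\left(\left(0 \cdot 29 + E{\left(6 \right)}\right) - 2593\right) \left(t - \left(-29 + 16\right)\right) = \left(\left(0 \cdot 29 + 10\right) - 2593\right) \left(1619 - \left(-29 + 16\right)\right) = \left(\left(0 + 10\right) - 2593\right) \left(1619 - -13\right) = \left(10 - 2593\right) \left(1619 + 13\right) = \left(-2583\right) 1632 = -4215456$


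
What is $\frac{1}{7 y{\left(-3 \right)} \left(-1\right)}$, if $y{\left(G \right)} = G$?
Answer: $\frac{1}{21} \approx 0.047619$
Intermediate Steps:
$\frac{1}{7 y{\left(-3 \right)} \left(-1\right)} = \frac{1}{7 \left(-3\right) \left(-1\right)} = \frac{1}{\left(-21\right) \left(-1\right)} = \frac{1}{21}$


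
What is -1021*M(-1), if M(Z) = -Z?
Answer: -1021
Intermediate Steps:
-1021*M(-1) = -(-1021)*(-1) = -1021*1 = -1021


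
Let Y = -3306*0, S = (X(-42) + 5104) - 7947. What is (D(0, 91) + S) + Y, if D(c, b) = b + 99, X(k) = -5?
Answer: -2658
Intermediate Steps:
S = -2848 (S = (-5 + 5104) - 7947 = 5099 - 7947 = -2848)
Y = 0
D(c, b) = 99 + b
(D(0, 91) + S) + Y = ((99 + 91) - 2848) + 0 = (190 - 2848) + 0 = -2658 + 0 = -2658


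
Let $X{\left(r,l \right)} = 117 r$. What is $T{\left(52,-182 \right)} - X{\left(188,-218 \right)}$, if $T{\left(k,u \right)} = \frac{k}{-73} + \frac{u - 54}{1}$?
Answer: $- \frac{1622988}{73} \approx -22233.0$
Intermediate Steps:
$T{\left(k,u \right)} = -54 + u - \frac{k}{73}$ ($T{\left(k,u \right)} = k \left(- \frac{1}{73}\right) + \left(-54 + u\right) 1 = - \frac{k}{73} + \left(-54 + u\right) = -54 + u - \frac{k}{73}$)
$T{\left(52,-182 \right)} - X{\left(188,-218 \right)} = \left(-54 - 182 - \frac{52}{73}\right) - 117 \cdot 188 = \left(-54 - 182 - \frac{52}{73}\right) - 21996 = - \frac{17280}{73} - 21996 = - \frac{1622988}{73}$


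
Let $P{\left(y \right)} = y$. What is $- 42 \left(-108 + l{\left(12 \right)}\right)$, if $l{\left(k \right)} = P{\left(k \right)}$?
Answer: $4032$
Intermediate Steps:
$l{\left(k \right)} = k$
$- 42 \left(-108 + l{\left(12 \right)}\right) = - 42 \left(-108 + 12\right) = \left(-42\right) \left(-96\right) = 4032$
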